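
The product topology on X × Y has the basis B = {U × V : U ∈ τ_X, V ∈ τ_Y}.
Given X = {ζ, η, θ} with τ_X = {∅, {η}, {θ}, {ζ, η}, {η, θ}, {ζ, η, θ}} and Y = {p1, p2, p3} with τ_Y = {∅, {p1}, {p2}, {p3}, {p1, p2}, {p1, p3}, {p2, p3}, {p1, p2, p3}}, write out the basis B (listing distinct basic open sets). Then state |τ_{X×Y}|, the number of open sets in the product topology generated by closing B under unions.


Basis B = {∅ × ∅, {η} × {p1}, {η} × {p2}, {η} × {p3}, {θ} × {p1}, {θ} × {p2}, {θ} × {p3}, {ζ, η} × {p1}, {ζ, η} × {p2}, {ζ, η} × {p3}, {η} × {p1, p2}, {η} × {p1, p3}, {η, θ} × {p1}, {η} × {p2, p3}, {η, θ} × {p2}, {η, θ} × {p3}, {θ} × {p1, p2}, {θ} × {p1, p3}, {θ} × {p2, p3}, {ζ, η, θ} × {p1}, {ζ, η, θ} × {p2}, {ζ, η, θ} × {p3}, {η} × {p1, p2, p3}, {θ} × {p1, p2, p3}, {ζ, η} × {p1, p2}, {ζ, η} × {p1, p3}, {ζ, η} × {p2, p3}, {η, θ} × {p1, p2}, {η, θ} × {p1, p3}, {η, θ} × {p2, p3}, {ζ, η} × {p1, p2, p3}, {ζ, η, θ} × {p1, p2}, {ζ, η, θ} × {p1, p3}, {ζ, η, θ} × {p2, p3}, {η, θ} × {p1, p2, p3}, {ζ, η, θ} × {p1, p2, p3}}; |τ_{X×Y}| = 216.

Enumerate products U × V with U ∈ τ_X, V ∈ τ_Y (deduplicated):
  ∅ × ∅ = {} (∅)
  {η} × {p1} = {(η,p1)}
  {η} × {p2} = {(η,p2)}
  {η} × {p3} = {(η,p3)}
  {θ} × {p1} = {(θ,p1)}
  {θ} × {p2} = {(θ,p2)}
  {θ} × {p3} = {(θ,p3)}
  {ζ, η} × {p1} = {(ζ,p1), (η,p1)}
  {ζ, η} × {p2} = {(ζ,p2), (η,p2)}
  {ζ, η} × {p3} = {(ζ,p3), (η,p3)}
  {η} × {p1, p2} = {(η,p1), (η,p2)}
  {η} × {p1, p3} = {(η,p1), (η,p3)}
  {η, θ} × {p1} = {(η,p1), (θ,p1)}
  {η} × {p2, p3} = {(η,p2), (η,p3)}
  {η, θ} × {p2} = {(η,p2), (θ,p2)}
  {η, θ} × {p3} = {(η,p3), (θ,p3)}
  {θ} × {p1, p2} = {(θ,p1), (θ,p2)}
  {θ} × {p1, p3} = {(θ,p1), (θ,p3)}
  {θ} × {p2, p3} = {(θ,p2), (θ,p3)}
  {ζ, η, θ} × {p1} = {(ζ,p1), (η,p1), (θ,p1)}
  {ζ, η, θ} × {p2} = {(ζ,p2), (η,p2), (θ,p2)}
  {ζ, η, θ} × {p3} = {(ζ,p3), (η,p3), (θ,p3)}
  {η} × {p1, p2, p3} = {(η,p1), (η,p2), (η,p3)}
  {θ} × {p1, p2, p3} = {(θ,p1), (θ,p2), (θ,p3)}
  {ζ, η} × {p1, p2} = {(ζ,p1), (ζ,p2), (η,p1), (η,p2)}
  {ζ, η} × {p1, p3} = {(ζ,p1), (ζ,p3), (η,p1), (η,p3)}
  {ζ, η} × {p2, p3} = {(ζ,p2), (ζ,p3), (η,p2), (η,p3)}
  {η, θ} × {p1, p2} = {(η,p1), (η,p2), (θ,p1), (θ,p2)}
  {η, θ} × {p1, p3} = {(η,p1), (η,p3), (θ,p1), (θ,p3)}
  {η, θ} × {p2, p3} = {(η,p2), (η,p3), (θ,p2), (θ,p3)}
  {ζ, η} × {p1, p2, p3} = {(ζ,p1), (ζ,p2), (ζ,p3), (η,p1), (η,p2), (η,p3)}
  {ζ, η, θ} × {p1, p2} = {(ζ,p1), (ζ,p2), (η,p1), (η,p2), (θ,p1), (θ,p2)}
  {ζ, η, θ} × {p1, p3} = {(ζ,p1), (ζ,p3), (η,p1), (η,p3), (θ,p1), (θ,p3)}
  {ζ, η, θ} × {p2, p3} = {(ζ,p2), (ζ,p3), (η,p2), (η,p3), (θ,p2), (θ,p3)}
  {η, θ} × {p1, p2, p3} = {(η,p1), (η,p2), (η,p3), (θ,p1), (θ,p2), (θ,p3)}
  {ζ, η, θ} × {p1, p2, p3} = {(ζ,p1), (ζ,p2), (ζ,p3), (η,p1), (η,p2), (η,p3), (θ,p1), (θ,p2), (θ,p3)}
These 36 distinct sets form the basis B.
Close under arbitrary unions to get τ_{X×Y}; counting gives |τ_{X×Y}| = 216.


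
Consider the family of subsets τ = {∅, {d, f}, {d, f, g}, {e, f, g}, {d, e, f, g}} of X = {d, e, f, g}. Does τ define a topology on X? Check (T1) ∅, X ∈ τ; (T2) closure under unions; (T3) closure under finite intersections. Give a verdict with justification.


τ is NOT a topology on X.

Axiom (T1): ∅ ∈ τ? Yes; X ∈ τ? Yes.
Axiom (T2/T3): check pairwise unions and intersections of members of τ.
Counterexample for (T3): {d, f} ∩ {e, f, g} = {f} ∉ τ. Therefore τ is NOT a topology.


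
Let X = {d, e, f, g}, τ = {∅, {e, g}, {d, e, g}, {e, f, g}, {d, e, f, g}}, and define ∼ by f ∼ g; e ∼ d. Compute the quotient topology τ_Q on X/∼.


X/∼ = {[d=e], [f=g]}; |τ_Q| = 2.

Equivalence classes: [d=e], [f=g].
Quotient map π: X → X/∼ sends d ↦ [d=e], e ↦ [d=e], f ↦ [f=g], g ↦ [f=g].
For each subset V ⊆ X/∼, compute π^{-1}(V) ⊆ X and check whether π^{-1}(V) ∈ τ. V is open in τ_Q iff π^{-1}(V) ∈ τ.
  V = {}: π^{-1}(V) = ∅ ∈ τ ✓.
  V = {[d=e]}: π^{-1}(V) = {d, e} ∉ τ ✗.
  V = {[f=g]}: π^{-1}(V) = {f, g} ∉ τ ✗.
  V = {[d=e], [f=g]}: π^{-1}(V) = {d, e, f, g} ∈ τ ✓.
Open sets in the quotient: τ_Q = {{}, {[d=e], [f=g]}} (2 elements).


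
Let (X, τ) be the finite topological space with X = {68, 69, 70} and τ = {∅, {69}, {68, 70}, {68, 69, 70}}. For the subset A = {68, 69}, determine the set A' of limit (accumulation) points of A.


A' = {70}

For each x ∈ X, list the open sets U ∈ τ with x ∈ U, then check whether U ∩ (A ∖ {x}) ≠ ∅ for every such U.
  x = 68: open {68, 70} ∋ x has {68, 70} ∩ (A ∖ {68}) = ∅, so x is NOT a limit point.
  x = 69: open {69} ∋ x has {69} ∩ (A ∖ {69}) = ∅, so x is NOT a limit point.
  x = 70: opens ∋ x are {68, 70}, {68, 69, 70}; each meets A ∖ {70}, so x IS a limit point.
Collecting: A' = {70}.


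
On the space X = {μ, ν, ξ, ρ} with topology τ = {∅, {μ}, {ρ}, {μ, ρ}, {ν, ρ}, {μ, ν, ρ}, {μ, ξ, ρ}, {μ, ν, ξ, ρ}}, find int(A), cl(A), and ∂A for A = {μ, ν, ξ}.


int(A) = {μ}, cl(A) = {μ, ν, ξ}, ∂A = {ν, ξ}.

Closed sets in (X, τ) are complements of opens:
  closed(X, τ) = {∅, {ν}, {ξ}, {μ, ξ}, {ν, ξ}, {μ, ν, ξ}, {ν, ξ, ρ}, {μ, ν, ξ, ρ}}.
int(A) = ⋃ {U ∈ τ : U ⊆ A}. Opens contained in A: ∅, {μ}.
Taking the union of these: int(A) = {μ}.
cl(A) = ⋂ {C closed : A ⊆ C}. Closed sets containing A: {μ, ν, ξ}, {μ, ν, ξ, ρ}.
Intersecting these: cl(A) = {μ, ν, ξ}.
∂A = cl(A) ∖ int(A) = {μ, ν, ξ} ∖ {μ} = {ν, ξ}.


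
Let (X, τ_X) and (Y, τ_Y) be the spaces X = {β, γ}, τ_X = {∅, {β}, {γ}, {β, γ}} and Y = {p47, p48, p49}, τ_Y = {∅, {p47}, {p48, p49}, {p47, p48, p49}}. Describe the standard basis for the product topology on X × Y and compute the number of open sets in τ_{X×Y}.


Basis B = {∅ × ∅, {β} × {p47}, {γ} × {p47}, {β, γ} × {p47}, {β} × {p48, p49}, {γ} × {p48, p49}, {β} × {p47, p48, p49}, {γ} × {p47, p48, p49}, {β, γ} × {p48, p49}, {β, γ} × {p47, p48, p49}}; |τ_{X×Y}| = 16.

Enumerate products U × V with U ∈ τ_X, V ∈ τ_Y (deduplicated):
  ∅ × ∅ = {} (∅)
  {β} × {p47} = {(β,p47)}
  {γ} × {p47} = {(γ,p47)}
  {β, γ} × {p47} = {(β,p47), (γ,p47)}
  {β} × {p48, p49} = {(β,p48), (β,p49)}
  {γ} × {p48, p49} = {(γ,p48), (γ,p49)}
  {β} × {p47, p48, p49} = {(β,p47), (β,p48), (β,p49)}
  {γ} × {p47, p48, p49} = {(γ,p47), (γ,p48), (γ,p49)}
  {β, γ} × {p48, p49} = {(β,p48), (β,p49), (γ,p48), (γ,p49)}
  {β, γ} × {p47, p48, p49} = {(β,p47), (β,p48), (β,p49), (γ,p47), (γ,p48), (γ,p49)}
These 10 distinct sets form the basis B.
Close under arbitrary unions to get τ_{X×Y}; counting gives |τ_{X×Y}| = 16.


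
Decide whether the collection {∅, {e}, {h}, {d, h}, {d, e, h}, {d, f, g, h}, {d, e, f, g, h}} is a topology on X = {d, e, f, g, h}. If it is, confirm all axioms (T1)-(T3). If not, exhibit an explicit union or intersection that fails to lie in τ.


τ is NOT a topology on X.

Axiom (T1): ∅ ∈ τ? Yes; X ∈ τ? Yes.
Axiom (T2/T3): check pairwise unions and intersections of members of τ.
Counterexample for (T2): {e} ∪ {h} = {e, h} ∉ τ. Therefore τ is NOT a topology.


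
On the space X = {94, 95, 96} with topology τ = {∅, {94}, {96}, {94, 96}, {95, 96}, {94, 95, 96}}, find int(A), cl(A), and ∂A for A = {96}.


int(A) = {96}, cl(A) = {95, 96}, ∂A = {95}.

Closed sets in (X, τ) are complements of opens:
  closed(X, τ) = {∅, {94}, {95}, {94, 95}, {95, 96}, {94, 95, 96}}.
int(A) = ⋃ {U ∈ τ : U ⊆ A}. Opens contained in A: ∅, {96}.
Taking the union of these: int(A) = {96}.
cl(A) = ⋂ {C closed : A ⊆ C}. Closed sets containing A: {95, 96}, {94, 95, 96}.
Intersecting these: cl(A) = {95, 96}.
∂A = cl(A) ∖ int(A) = {95, 96} ∖ {96} = {95}.


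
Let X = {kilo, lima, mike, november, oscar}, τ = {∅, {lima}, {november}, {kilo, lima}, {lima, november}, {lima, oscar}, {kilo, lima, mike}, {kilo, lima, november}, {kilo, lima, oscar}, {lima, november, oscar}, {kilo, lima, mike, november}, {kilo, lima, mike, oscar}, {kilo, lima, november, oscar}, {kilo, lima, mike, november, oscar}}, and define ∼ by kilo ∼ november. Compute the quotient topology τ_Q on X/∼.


X/∼ = {[kilo=november], [lima], [mike], [oscar]}; |τ_Q| = 7.

Equivalence classes: [kilo=november], [lima], [mike], [oscar].
Quotient map π: X → X/∼ sends kilo ↦ [kilo=november], lima ↦ [lima], mike ↦ [mike], november ↦ [kilo=november], oscar ↦ [oscar].
For each subset V ⊆ X/∼, compute π^{-1}(V) ⊆ X and check whether π^{-1}(V) ∈ τ. V is open in τ_Q iff π^{-1}(V) ∈ τ.
  V = {}: π^{-1}(V) = ∅ ∈ τ ✓.
  V = {[kilo=november]}: π^{-1}(V) = {kilo, november} ∉ τ ✗.
  V = {[lima]}: π^{-1}(V) = {lima} ∈ τ ✓.
  V = {[kilo=november], [lima]}: π^{-1}(V) = {kilo, lima, november} ∈ τ ✓.
  V = {[mike]}: π^{-1}(V) = {mike} ∉ τ ✗.
  V = {[kilo=november], [mike]}: π^{-1}(V) = {kilo, mike, november} ∉ τ ✗.
  V = {[lima], [mike]}: π^{-1}(V) = {lima, mike} ∉ τ ✗.
  V = {[kilo=november], [lima], [mike]}: π^{-1}(V) = {kilo, lima, mike, november} ∈ τ ✓.
  V = {[oscar]}: π^{-1}(V) = {oscar} ∉ τ ✗.
  V = {[kilo=november], [oscar]}: π^{-1}(V) = {kilo, november, oscar} ∉ τ ✗.
  V = {[lima], [oscar]}: π^{-1}(V) = {lima, oscar} ∈ τ ✓.
  V = {[kilo=november], [lima], [oscar]}: π^{-1}(V) = {kilo, lima, november, oscar} ∈ τ ✓.
  V = {[mike], [oscar]}: π^{-1}(V) = {mike, oscar} ∉ τ ✗.
  V = {[kilo=november], [mike], [oscar]}: π^{-1}(V) = {kilo, mike, november, oscar} ∉ τ ✗.
  V = {[lima], [mike], [oscar]}: π^{-1}(V) = {lima, mike, oscar} ∉ τ ✗.
  V = {[kilo=november], [lima], [mike], [oscar]}: π^{-1}(V) = {kilo, lima, mike, november, oscar} ∈ τ ✓.
Open sets in the quotient: τ_Q = {{}, {[lima]}, {[kilo=november], [lima]}, {[kilo=november], [lima], [mike]}, {[lima], [oscar]}, {[kilo=november], [lima], [oscar]}, {[kilo=november], [lima], [mike], [oscar]}} (7 elements).


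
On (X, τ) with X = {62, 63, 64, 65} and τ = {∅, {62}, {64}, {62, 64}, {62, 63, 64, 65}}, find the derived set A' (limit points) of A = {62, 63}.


A' = {63, 65}

For each x ∈ X, list the open sets U ∈ τ with x ∈ U, then check whether U ∩ (A ∖ {x}) ≠ ∅ for every such U.
  x = 62: open {62} ∋ x has {62} ∩ (A ∖ {62}) = ∅, so x is NOT a limit point.
  x = 63: opens ∋ x are {62, 63, 64, 65}; each meets A ∖ {63}, so x IS a limit point.
  x = 64: open {64} ∋ x has {64} ∩ (A ∖ {64}) = ∅, so x is NOT a limit point.
  x = 65: opens ∋ x are {62, 63, 64, 65}; each meets A ∖ {65}, so x IS a limit point.
Collecting: A' = {63, 65}.


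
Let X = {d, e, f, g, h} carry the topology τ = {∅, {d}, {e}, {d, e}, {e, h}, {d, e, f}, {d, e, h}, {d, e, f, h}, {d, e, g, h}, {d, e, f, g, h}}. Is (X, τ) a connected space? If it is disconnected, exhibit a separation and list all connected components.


(X, τ) is connected.

Find clopen sets (U ∈ τ with X ∖ U ∈ τ):
  U = ∅, X ∖ U = {d, e, f, g, h} — both open, so U is clopen.
  U = {d, e, f, g, h}, X ∖ U = ∅ — both open, so U is clopen.
Only trivial clopens (∅ and X) exist, so (X, τ) is connected.
Compute connected components by grouping points that agree on all clopens:
  component: {d, e, f, g, h}


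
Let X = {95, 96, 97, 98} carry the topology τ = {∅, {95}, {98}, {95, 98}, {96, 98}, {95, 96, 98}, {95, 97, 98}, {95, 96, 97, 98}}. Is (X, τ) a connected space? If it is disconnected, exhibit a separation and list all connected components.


(X, τ) is connected.

Find clopen sets (U ∈ τ with X ∖ U ∈ τ):
  U = ∅, X ∖ U = {95, 96, 97, 98} — both open, so U is clopen.
  U = {95, 96, 97, 98}, X ∖ U = ∅ — both open, so U is clopen.
Only trivial clopens (∅ and X) exist, so (X, τ) is connected.
Compute connected components by grouping points that agree on all clopens:
  component: {95, 96, 97, 98}


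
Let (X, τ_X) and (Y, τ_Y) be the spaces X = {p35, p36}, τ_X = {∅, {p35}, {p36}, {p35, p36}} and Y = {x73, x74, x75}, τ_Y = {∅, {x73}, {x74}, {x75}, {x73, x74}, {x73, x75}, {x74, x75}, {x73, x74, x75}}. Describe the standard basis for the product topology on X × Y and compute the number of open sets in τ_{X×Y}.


Basis B = {∅ × ∅, {p35} × {x73}, {p35} × {x74}, {p35} × {x75}, {p36} × {x73}, {p36} × {x74}, {p36} × {x75}, {p35} × {x73, x74}, {p35} × {x73, x75}, {p35, p36} × {x73}, {p35} × {x74, x75}, {p35, p36} × {x74}, {p35, p36} × {x75}, {p36} × {x73, x74}, {p36} × {x73, x75}, {p36} × {x74, x75}, {p35} × {x73, x74, x75}, {p36} × {x73, x74, x75}, {p35, p36} × {x73, x74}, {p35, p36} × {x73, x75}, {p35, p36} × {x74, x75}, {p35, p36} × {x73, x74, x75}}; |τ_{X×Y}| = 64.

Enumerate products U × V with U ∈ τ_X, V ∈ τ_Y (deduplicated):
  ∅ × ∅ = {} (∅)
  {p35} × {x73} = {(p35,x73)}
  {p35} × {x74} = {(p35,x74)}
  {p35} × {x75} = {(p35,x75)}
  {p36} × {x73} = {(p36,x73)}
  {p36} × {x74} = {(p36,x74)}
  {p36} × {x75} = {(p36,x75)}
  {p35} × {x73, x74} = {(p35,x73), (p35,x74)}
  {p35} × {x73, x75} = {(p35,x73), (p35,x75)}
  {p35, p36} × {x73} = {(p35,x73), (p36,x73)}
  {p35} × {x74, x75} = {(p35,x74), (p35,x75)}
  {p35, p36} × {x74} = {(p35,x74), (p36,x74)}
  {p35, p36} × {x75} = {(p35,x75), (p36,x75)}
  {p36} × {x73, x74} = {(p36,x73), (p36,x74)}
  {p36} × {x73, x75} = {(p36,x73), (p36,x75)}
  {p36} × {x74, x75} = {(p36,x74), (p36,x75)}
  {p35} × {x73, x74, x75} = {(p35,x73), (p35,x74), (p35,x75)}
  {p36} × {x73, x74, x75} = {(p36,x73), (p36,x74), (p36,x75)}
  {p35, p36} × {x73, x74} = {(p35,x73), (p35,x74), (p36,x73), (p36,x74)}
  {p35, p36} × {x73, x75} = {(p35,x73), (p35,x75), (p36,x73), (p36,x75)}
  {p35, p36} × {x74, x75} = {(p35,x74), (p35,x75), (p36,x74), (p36,x75)}
  {p35, p36} × {x73, x74, x75} = {(p35,x73), (p35,x74), (p35,x75), (p36,x73), (p36,x74), (p36,x75)}
These 22 distinct sets form the basis B.
Close under arbitrary unions to get τ_{X×Y}; counting gives |τ_{X×Y}| = 64.


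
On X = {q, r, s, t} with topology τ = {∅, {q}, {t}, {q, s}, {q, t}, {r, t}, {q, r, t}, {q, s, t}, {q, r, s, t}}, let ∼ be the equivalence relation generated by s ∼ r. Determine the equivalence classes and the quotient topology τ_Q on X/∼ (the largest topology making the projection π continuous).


X/∼ = {[q], [r=s], [t]}; |τ_Q| = 5.

Equivalence classes: [q], [r=s], [t].
Quotient map π: X → X/∼ sends q ↦ [q], r ↦ [r=s], s ↦ [r=s], t ↦ [t].
For each subset V ⊆ X/∼, compute π^{-1}(V) ⊆ X and check whether π^{-1}(V) ∈ τ. V is open in τ_Q iff π^{-1}(V) ∈ τ.
  V = {}: π^{-1}(V) = ∅ ∈ τ ✓.
  V = {[q]}: π^{-1}(V) = {q} ∈ τ ✓.
  V = {[r=s]}: π^{-1}(V) = {r, s} ∉ τ ✗.
  V = {[q], [r=s]}: π^{-1}(V) = {q, r, s} ∉ τ ✗.
  V = {[t]}: π^{-1}(V) = {t} ∈ τ ✓.
  V = {[q], [t]}: π^{-1}(V) = {q, t} ∈ τ ✓.
  V = {[r=s], [t]}: π^{-1}(V) = {r, s, t} ∉ τ ✗.
  V = {[q], [r=s], [t]}: π^{-1}(V) = {q, r, s, t} ∈ τ ✓.
Open sets in the quotient: τ_Q = {{}, {[q]}, {[t]}, {[q], [t]}, {[q], [r=s], [t]}} (5 elements).


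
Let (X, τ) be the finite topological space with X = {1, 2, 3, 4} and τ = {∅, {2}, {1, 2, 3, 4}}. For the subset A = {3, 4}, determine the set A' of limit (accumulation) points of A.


A' = {1, 3, 4}

For each x ∈ X, list the open sets U ∈ τ with x ∈ U, then check whether U ∩ (A ∖ {x}) ≠ ∅ for every such U.
  x = 1: opens ∋ x are {1, 2, 3, 4}; each meets A ∖ {1}, so x IS a limit point.
  x = 2: open {2} ∋ x has {2} ∩ (A ∖ {2}) = ∅, so x is NOT a limit point.
  x = 3: opens ∋ x are {1, 2, 3, 4}; each meets A ∖ {3}, so x IS a limit point.
  x = 4: opens ∋ x are {1, 2, 3, 4}; each meets A ∖ {4}, so x IS a limit point.
Collecting: A' = {1, 3, 4}.


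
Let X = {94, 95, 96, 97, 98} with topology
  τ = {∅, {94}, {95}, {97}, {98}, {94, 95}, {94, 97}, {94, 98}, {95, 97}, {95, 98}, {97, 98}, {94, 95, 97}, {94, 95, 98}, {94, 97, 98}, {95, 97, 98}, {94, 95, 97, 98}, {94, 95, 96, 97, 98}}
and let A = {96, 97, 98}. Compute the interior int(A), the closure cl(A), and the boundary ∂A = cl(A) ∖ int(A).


int(A) = {97, 98}, cl(A) = {96, 97, 98}, ∂A = {96}.

Closed sets in (X, τ) are complements of opens:
  closed(X, τ) = {∅, {96}, {94, 96}, {95, 96}, {96, 97}, {96, 98}, {94, 95, 96}, {94, 96, 97}, {94, 96, 98}, {95, 96, 97}, {95, 96, 98}, {96, 97, 98}, {94, 95, 96, 97}, {94, 95, 96, 98}, {94, 96, 97, 98}, {95, 96, 97, 98}, {94, 95, 96, 97, 98}}.
int(A) = ⋃ {U ∈ τ : U ⊆ A}. Opens contained in A: ∅, {97}, {98}, {97, 98}.
Taking the union of these: int(A) = {97, 98}.
cl(A) = ⋂ {C closed : A ⊆ C}. Closed sets containing A: {96, 97, 98}, {94, 96, 97, 98}, {95, 96, 97, 98}, {94, 95, 96, 97, 98}.
Intersecting these: cl(A) = {96, 97, 98}.
∂A = cl(A) ∖ int(A) = {96, 97, 98} ∖ {97, 98} = {96}.


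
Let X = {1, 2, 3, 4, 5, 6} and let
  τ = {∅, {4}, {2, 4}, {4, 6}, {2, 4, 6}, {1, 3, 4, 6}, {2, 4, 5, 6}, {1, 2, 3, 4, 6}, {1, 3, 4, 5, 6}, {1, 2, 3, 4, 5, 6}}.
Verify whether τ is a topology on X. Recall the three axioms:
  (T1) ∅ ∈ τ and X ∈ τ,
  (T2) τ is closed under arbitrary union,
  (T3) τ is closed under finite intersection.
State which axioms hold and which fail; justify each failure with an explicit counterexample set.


τ is NOT a topology on X.

Axiom (T1): ∅ ∈ τ? Yes; X ∈ τ? Yes.
Axiom (T2/T3): check pairwise unions and intersections of members of τ.
Counterexample for (T3): {2, 4, 5, 6} ∩ {1, 3, 4, 5, 6} = {4, 5, 6} ∉ τ. Therefore τ is NOT a topology.


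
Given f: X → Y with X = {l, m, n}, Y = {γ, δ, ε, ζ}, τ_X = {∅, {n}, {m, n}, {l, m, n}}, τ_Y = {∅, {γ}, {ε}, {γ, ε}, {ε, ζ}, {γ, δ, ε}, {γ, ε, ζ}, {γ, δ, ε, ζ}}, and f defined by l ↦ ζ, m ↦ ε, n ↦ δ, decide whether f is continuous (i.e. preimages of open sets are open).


f is NOT continuous.

Compute f^{-1}(U) for each U ∈ τ_Y:
  U = ∅: f^{-1}(U) = ∅ ∈ τ_X ✓.
  U = {γ}: f^{-1}(U) = ∅ ∈ τ_X ✓.
  U = {ε}: f^{-1}(U) = {m} ∉ τ_X ✗.
  U = {γ, ε}: f^{-1}(U) = {m} ∉ τ_X ✗.
  U = {ε, ζ}: f^{-1}(U) = {l, m} ∉ τ_X ✗.
  U = {γ, δ, ε}: f^{-1}(U) = {m, n} ∈ τ_X ✓.
  U = {γ, ε, ζ}: f^{-1}(U) = {l, m} ∉ τ_X ✗.
  U = {γ, δ, ε, ζ}: f^{-1}(U) = {l, m, n} ∈ τ_X ✓.
Found U = {ε} with f^{-1}(U) = {m} not in τ_X. Therefore f is NOT continuous.


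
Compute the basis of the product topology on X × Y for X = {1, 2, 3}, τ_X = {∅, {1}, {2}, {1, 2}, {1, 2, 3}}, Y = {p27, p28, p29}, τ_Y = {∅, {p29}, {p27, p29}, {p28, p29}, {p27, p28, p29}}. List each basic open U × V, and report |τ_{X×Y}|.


Basis B = {∅ × ∅, {1} × {p29}, {2} × {p29}, {1} × {p27, p29}, {1} × {p28, p29}, {1, 2} × {p29}, {2} × {p27, p29}, {2} × {p28, p29}, {1} × {p27, p28, p29}, {1, 2, 3} × {p29}, {2} × {p27, p28, p29}, {1, 2} × {p27, p29}, {1, 2} × {p28, p29}, {1, 2} × {p27, p28, p29}, {1, 2, 3} × {p27, p29}, {1, 2, 3} × {p28, p29}, {1, 2, 3} × {p27, p28, p29}}; |τ_{X×Y}| = 50.

Enumerate products U × V with U ∈ τ_X, V ∈ τ_Y (deduplicated):
  ∅ × ∅ = {} (∅)
  {1} × {p29} = {(1,p29)}
  {2} × {p29} = {(2,p29)}
  {1} × {p27, p29} = {(1,p27), (1,p29)}
  {1} × {p28, p29} = {(1,p28), (1,p29)}
  {1, 2} × {p29} = {(1,p29), (2,p29)}
  {2} × {p27, p29} = {(2,p27), (2,p29)}
  {2} × {p28, p29} = {(2,p28), (2,p29)}
  {1} × {p27, p28, p29} = {(1,p27), (1,p28), (1,p29)}
  {1, 2, 3} × {p29} = {(1,p29), (2,p29), (3,p29)}
  {2} × {p27, p28, p29} = {(2,p27), (2,p28), (2,p29)}
  {1, 2} × {p27, p29} = {(1,p27), (1,p29), (2,p27), (2,p29)}
  {1, 2} × {p28, p29} = {(1,p28), (1,p29), (2,p28), (2,p29)}
  {1, 2} × {p27, p28, p29} = {(1,p27), (1,p28), (1,p29), (2,p27), (2,p28), (2,p29)}
  {1, 2, 3} × {p27, p29} = {(1,p27), (1,p29), (2,p27), (2,p29), (3,p27), (3,p29)}
  {1, 2, 3} × {p28, p29} = {(1,p28), (1,p29), (2,p28), (2,p29), (3,p28), (3,p29)}
  {1, 2, 3} × {p27, p28, p29} = {(1,p27), (1,p28), (1,p29), (2,p27), (2,p28), (2,p29), (3,p27), (3,p28), (3,p29)}
These 17 distinct sets form the basis B.
Close under arbitrary unions to get τ_{X×Y}; counting gives |τ_{X×Y}| = 50.


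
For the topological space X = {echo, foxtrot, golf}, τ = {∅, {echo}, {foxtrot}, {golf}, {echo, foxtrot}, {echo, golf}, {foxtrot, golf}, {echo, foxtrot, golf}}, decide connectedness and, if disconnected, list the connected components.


(X, τ) is disconnected; components = [{echo}, {foxtrot}, {golf}].

Find clopen sets (U ∈ τ with X ∖ U ∈ τ):
  U = ∅, X ∖ U = {echo, foxtrot, golf} — both open, so U is clopen.
  U = {echo}, X ∖ U = {foxtrot, golf} — both open, so U is clopen.
  U = {foxtrot}, X ∖ U = {echo, golf} — both open, so U is clopen.
  U = {golf}, X ∖ U = {echo, foxtrot} — both open, so U is clopen.
  U = {echo, foxtrot}, X ∖ U = {golf} — both open, so U is clopen.
  U = {echo, golf}, X ∖ U = {foxtrot} — both open, so U is clopen.
  U = {foxtrot, golf}, X ∖ U = {echo} — both open, so U is clopen.
  U = {echo, foxtrot, golf}, X ∖ U = ∅ — both open, so U is clopen.
Nontrivial clopen(s) exist: e.g. {golf}. So (X, τ) is disconnected.
Compute connected components by grouping points that agree on all clopens:
  component: {echo}
  component: {foxtrot}
  component: {golf}


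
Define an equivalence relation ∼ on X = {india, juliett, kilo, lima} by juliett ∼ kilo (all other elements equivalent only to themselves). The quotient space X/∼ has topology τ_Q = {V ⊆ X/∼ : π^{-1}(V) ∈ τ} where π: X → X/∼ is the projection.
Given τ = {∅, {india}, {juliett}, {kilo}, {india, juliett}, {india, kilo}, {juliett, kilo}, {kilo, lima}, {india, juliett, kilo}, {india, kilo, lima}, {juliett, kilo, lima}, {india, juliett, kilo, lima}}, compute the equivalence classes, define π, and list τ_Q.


X/∼ = {[india], [juliett=kilo], [lima]}; |τ_Q| = 6.

Equivalence classes: [india], [juliett=kilo], [lima].
Quotient map π: X → X/∼ sends india ↦ [india], juliett ↦ [juliett=kilo], kilo ↦ [juliett=kilo], lima ↦ [lima].
For each subset V ⊆ X/∼, compute π^{-1}(V) ⊆ X and check whether π^{-1}(V) ∈ τ. V is open in τ_Q iff π^{-1}(V) ∈ τ.
  V = {}: π^{-1}(V) = ∅ ∈ τ ✓.
  V = {[india]}: π^{-1}(V) = {india} ∈ τ ✓.
  V = {[juliett=kilo]}: π^{-1}(V) = {juliett, kilo} ∈ τ ✓.
  V = {[india], [juliett=kilo]}: π^{-1}(V) = {india, juliett, kilo} ∈ τ ✓.
  V = {[lima]}: π^{-1}(V) = {lima} ∉ τ ✗.
  V = {[india], [lima]}: π^{-1}(V) = {india, lima} ∉ τ ✗.
  V = {[juliett=kilo], [lima]}: π^{-1}(V) = {juliett, kilo, lima} ∈ τ ✓.
  V = {[india], [juliett=kilo], [lima]}: π^{-1}(V) = {india, juliett, kilo, lima} ∈ τ ✓.
Open sets in the quotient: τ_Q = {{}, {[india]}, {[juliett=kilo]}, {[india], [juliett=kilo]}, {[juliett=kilo], [lima]}, {[india], [juliett=kilo], [lima]}} (6 elements).


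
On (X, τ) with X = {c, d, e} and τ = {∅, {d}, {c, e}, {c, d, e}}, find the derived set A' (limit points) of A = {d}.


A' = ∅

For each x ∈ X, list the open sets U ∈ τ with x ∈ U, then check whether U ∩ (A ∖ {x}) ≠ ∅ for every such U.
  x = c: open {c, e} ∋ x has {c, e} ∩ (A ∖ {c}) = ∅, so x is NOT a limit point.
  x = d: open {d} ∋ x has {d} ∩ (A ∖ {d}) = ∅, so x is NOT a limit point.
  x = e: open {c, e} ∋ x has {c, e} ∩ (A ∖ {e}) = ∅, so x is NOT a limit point.
Collecting: A' = ∅.


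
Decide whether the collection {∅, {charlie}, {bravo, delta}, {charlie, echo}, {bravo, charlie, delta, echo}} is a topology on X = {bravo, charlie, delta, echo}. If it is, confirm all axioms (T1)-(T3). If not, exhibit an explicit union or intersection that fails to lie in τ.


τ is NOT a topology on X.

Axiom (T1): ∅ ∈ τ? Yes; X ∈ τ? Yes.
Axiom (T2/T3): check pairwise unions and intersections of members of τ.
Counterexample for (T2): {charlie} ∪ {bravo, delta} = {bravo, charlie, delta} ∉ τ. Therefore τ is NOT a topology.


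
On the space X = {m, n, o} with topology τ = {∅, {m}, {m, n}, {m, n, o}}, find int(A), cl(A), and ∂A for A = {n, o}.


int(A) = ∅, cl(A) = {n, o}, ∂A = {n, o}.

Closed sets in (X, τ) are complements of opens:
  closed(X, τ) = {∅, {o}, {n, o}, {m, n, o}}.
int(A) = ⋃ {U ∈ τ : U ⊆ A}. Opens contained in A: ∅.
Taking the union of these: int(A) = ∅.
cl(A) = ⋂ {C closed : A ⊆ C}. Closed sets containing A: {n, o}, {m, n, o}.
Intersecting these: cl(A) = {n, o}.
∂A = cl(A) ∖ int(A) = {n, o} ∖ ∅ = {n, o}.


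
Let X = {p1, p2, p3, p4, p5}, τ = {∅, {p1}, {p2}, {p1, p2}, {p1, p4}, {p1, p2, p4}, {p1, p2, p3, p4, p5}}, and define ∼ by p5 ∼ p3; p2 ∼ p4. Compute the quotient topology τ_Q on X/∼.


X/∼ = {[p1], [p2=p4], [p3=p5]}; |τ_Q| = 4.

Equivalence classes: [p1], [p2=p4], [p3=p5].
Quotient map π: X → X/∼ sends p1 ↦ [p1], p2 ↦ [p2=p4], p3 ↦ [p3=p5], p4 ↦ [p2=p4], p5 ↦ [p3=p5].
For each subset V ⊆ X/∼, compute π^{-1}(V) ⊆ X and check whether π^{-1}(V) ∈ τ. V is open in τ_Q iff π^{-1}(V) ∈ τ.
  V = {}: π^{-1}(V) = ∅ ∈ τ ✓.
  V = {[p1]}: π^{-1}(V) = {p1} ∈ τ ✓.
  V = {[p2=p4]}: π^{-1}(V) = {p2, p4} ∉ τ ✗.
  V = {[p1], [p2=p4]}: π^{-1}(V) = {p1, p2, p4} ∈ τ ✓.
  V = {[p3=p5]}: π^{-1}(V) = {p3, p5} ∉ τ ✗.
  V = {[p1], [p3=p5]}: π^{-1}(V) = {p1, p3, p5} ∉ τ ✗.
  V = {[p2=p4], [p3=p5]}: π^{-1}(V) = {p2, p3, p4, p5} ∉ τ ✗.
  V = {[p1], [p2=p4], [p3=p5]}: π^{-1}(V) = {p1, p2, p3, p4, p5} ∈ τ ✓.
Open sets in the quotient: τ_Q = {{}, {[p1]}, {[p1], [p2=p4]}, {[p1], [p2=p4], [p3=p5]}} (4 elements).


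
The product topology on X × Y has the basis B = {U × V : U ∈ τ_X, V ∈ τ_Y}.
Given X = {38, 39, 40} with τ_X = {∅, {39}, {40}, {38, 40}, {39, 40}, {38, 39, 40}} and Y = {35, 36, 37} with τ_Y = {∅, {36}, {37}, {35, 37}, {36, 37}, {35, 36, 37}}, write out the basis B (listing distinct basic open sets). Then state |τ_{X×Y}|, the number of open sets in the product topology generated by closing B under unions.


Basis B = {∅ × ∅, {39} × {36}, {39} × {37}, {40} × {36}, {40} × {37}, {38, 40} × {36}, {38, 40} × {37}, {39} × {35, 37}, {39} × {36, 37}, {39, 40} × {36}, {39, 40} × {37}, {40} × {35, 37}, {40} × {36, 37}, {38, 39, 40} × {36}, {38, 39, 40} × {37}, {39} × {35, 36, 37}, {40} × {35, 36, 37}, {38, 40} × {35, 37}, {38, 40} × {36, 37}, {39, 40} × {35, 37}, {39, 40} × {36, 37}, {38, 40} × {35, 36, 37}, {38, 39, 40} × {35, 37}, {38, 39, 40} × {36, 37}, {39, 40} × {35, 36, 37}, {38, 39, 40} × {35, 36, 37}}; |τ_{X×Y}| = 108.

Enumerate products U × V with U ∈ τ_X, V ∈ τ_Y (deduplicated):
  ∅ × ∅ = {} (∅)
  {39} × {36} = {(39,36)}
  {39} × {37} = {(39,37)}
  {40} × {36} = {(40,36)}
  {40} × {37} = {(40,37)}
  {38, 40} × {36} = {(38,36), (40,36)}
  {38, 40} × {37} = {(38,37), (40,37)}
  {39} × {35, 37} = {(39,35), (39,37)}
  {39} × {36, 37} = {(39,36), (39,37)}
  {39, 40} × {36} = {(39,36), (40,36)}
  {39, 40} × {37} = {(39,37), (40,37)}
  {40} × {35, 37} = {(40,35), (40,37)}
  {40} × {36, 37} = {(40,36), (40,37)}
  {38, 39, 40} × {36} = {(38,36), (39,36), (40,36)}
  {38, 39, 40} × {37} = {(38,37), (39,37), (40,37)}
  {39} × {35, 36, 37} = {(39,35), (39,36), (39,37)}
  {40} × {35, 36, 37} = {(40,35), (40,36), (40,37)}
  {38, 40} × {35, 37} = {(38,35), (38,37), (40,35), (40,37)}
  {38, 40} × {36, 37} = {(38,36), (38,37), (40,36), (40,37)}
  {39, 40} × {35, 37} = {(39,35), (39,37), (40,35), (40,37)}
  {39, 40} × {36, 37} = {(39,36), (39,37), (40,36), (40,37)}
  {38, 40} × {35, 36, 37} = {(38,35), (38,36), (38,37), (40,35), (40,36), (40,37)}
  {38, 39, 40} × {35, 37} = {(38,35), (38,37), (39,35), (39,37), (40,35), (40,37)}
  {38, 39, 40} × {36, 37} = {(38,36), (38,37), (39,36), (39,37), (40,36), (40,37)}
  {39, 40} × {35, 36, 37} = {(39,35), (39,36), (39,37), (40,35), (40,36), (40,37)}
  {38, 39, 40} × {35, 36, 37} = {(38,35), (38,36), (38,37), (39,35), (39,36), (39,37), (40,35), (40,36), (40,37)}
These 26 distinct sets form the basis B.
Close under arbitrary unions to get τ_{X×Y}; counting gives |τ_{X×Y}| = 108.


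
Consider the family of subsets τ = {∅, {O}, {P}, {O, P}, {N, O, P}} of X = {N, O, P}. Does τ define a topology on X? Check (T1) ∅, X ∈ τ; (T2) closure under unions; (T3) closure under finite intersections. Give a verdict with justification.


τ IS a topology on X.

Axiom (T1): ∅ ∈ τ? Yes; X ∈ τ? Yes.
Axiom (T2/T3): check pairwise unions and intersections of members of τ.
All pairwise intersections and unions checked — each lies in τ. Therefore τ satisfies (T1), (T2), (T3): it IS a topology on X.


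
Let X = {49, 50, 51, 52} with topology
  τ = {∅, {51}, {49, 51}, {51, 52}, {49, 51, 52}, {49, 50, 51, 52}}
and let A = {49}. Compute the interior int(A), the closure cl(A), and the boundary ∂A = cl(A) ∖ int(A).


int(A) = ∅, cl(A) = {49, 50}, ∂A = {49, 50}.

Closed sets in (X, τ) are complements of opens:
  closed(X, τ) = {∅, {50}, {49, 50}, {50, 52}, {49, 50, 52}, {49, 50, 51, 52}}.
int(A) = ⋃ {U ∈ τ : U ⊆ A}. Opens contained in A: ∅.
Taking the union of these: int(A) = ∅.
cl(A) = ⋂ {C closed : A ⊆ C}. Closed sets containing A: {49, 50}, {49, 50, 52}, {49, 50, 51, 52}.
Intersecting these: cl(A) = {49, 50}.
∂A = cl(A) ∖ int(A) = {49, 50} ∖ ∅ = {49, 50}.


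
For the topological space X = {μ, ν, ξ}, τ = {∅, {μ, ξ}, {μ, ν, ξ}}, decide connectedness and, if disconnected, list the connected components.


(X, τ) is connected.

Find clopen sets (U ∈ τ with X ∖ U ∈ τ):
  U = ∅, X ∖ U = {μ, ν, ξ} — both open, so U is clopen.
  U = {μ, ν, ξ}, X ∖ U = ∅ — both open, so U is clopen.
Only trivial clopens (∅ and X) exist, so (X, τ) is connected.
Compute connected components by grouping points that agree on all clopens:
  component: {μ, ν, ξ}


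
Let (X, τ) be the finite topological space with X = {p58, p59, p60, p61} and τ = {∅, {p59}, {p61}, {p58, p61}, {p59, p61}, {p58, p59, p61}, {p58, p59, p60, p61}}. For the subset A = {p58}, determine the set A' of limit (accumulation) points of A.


A' = {p60}

For each x ∈ X, list the open sets U ∈ τ with x ∈ U, then check whether U ∩ (A ∖ {x}) ≠ ∅ for every such U.
  x = p58: open {p58, p61} ∋ x has {p58, p61} ∩ (A ∖ {p58}) = ∅, so x is NOT a limit point.
  x = p59: open {p59} ∋ x has {p59} ∩ (A ∖ {p59}) = ∅, so x is NOT a limit point.
  x = p60: opens ∋ x are {p58, p59, p60, p61}; each meets A ∖ {p60}, so x IS a limit point.
  x = p61: open {p61} ∋ x has {p61} ∩ (A ∖ {p61}) = ∅, so x is NOT a limit point.
Collecting: A' = {p60}.


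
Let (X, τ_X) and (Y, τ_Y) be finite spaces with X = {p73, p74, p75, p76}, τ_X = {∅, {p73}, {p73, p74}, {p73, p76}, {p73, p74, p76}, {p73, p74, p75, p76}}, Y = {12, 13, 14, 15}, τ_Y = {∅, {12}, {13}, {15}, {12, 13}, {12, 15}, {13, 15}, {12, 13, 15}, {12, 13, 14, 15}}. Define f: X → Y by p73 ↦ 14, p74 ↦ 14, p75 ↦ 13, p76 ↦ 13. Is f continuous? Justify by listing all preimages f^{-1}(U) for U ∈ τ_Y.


f is NOT continuous.

Compute f^{-1}(U) for each U ∈ τ_Y:
  U = ∅: f^{-1}(U) = ∅ ∈ τ_X ✓.
  U = {12}: f^{-1}(U) = ∅ ∈ τ_X ✓.
  U = {13}: f^{-1}(U) = {p75, p76} ∉ τ_X ✗.
  U = {15}: f^{-1}(U) = ∅ ∈ τ_X ✓.
  U = {12, 13}: f^{-1}(U) = {p75, p76} ∉ τ_X ✗.
  U = {12, 15}: f^{-1}(U) = ∅ ∈ τ_X ✓.
  U = {13, 15}: f^{-1}(U) = {p75, p76} ∉ τ_X ✗.
  U = {12, 13, 15}: f^{-1}(U) = {p75, p76} ∉ τ_X ✗.
  U = {12, 13, 14, 15}: f^{-1}(U) = {p73, p74, p75, p76} ∈ τ_X ✓.
Found U = {13} with f^{-1}(U) = {p75, p76} not in τ_X. Therefore f is NOT continuous.


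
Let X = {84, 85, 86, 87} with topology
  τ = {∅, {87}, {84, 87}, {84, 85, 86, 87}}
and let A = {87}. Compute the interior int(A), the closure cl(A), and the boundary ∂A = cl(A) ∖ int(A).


int(A) = {87}, cl(A) = {84, 85, 86, 87}, ∂A = {84, 85, 86}.

Closed sets in (X, τ) are complements of opens:
  closed(X, τ) = {∅, {85, 86}, {84, 85, 86}, {84, 85, 86, 87}}.
int(A) = ⋃ {U ∈ τ : U ⊆ A}. Opens contained in A: ∅, {87}.
Taking the union of these: int(A) = {87}.
cl(A) = ⋂ {C closed : A ⊆ C}. Closed sets containing A: {84, 85, 86, 87}.
Intersecting these: cl(A) = {84, 85, 86, 87}.
∂A = cl(A) ∖ int(A) = {84, 85, 86, 87} ∖ {87} = {84, 85, 86}.


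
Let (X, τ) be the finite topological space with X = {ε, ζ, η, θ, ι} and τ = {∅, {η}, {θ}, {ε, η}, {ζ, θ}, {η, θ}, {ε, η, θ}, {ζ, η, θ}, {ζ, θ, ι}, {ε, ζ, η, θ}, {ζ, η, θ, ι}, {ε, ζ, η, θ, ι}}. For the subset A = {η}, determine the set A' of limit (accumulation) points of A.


A' = {ε}

For each x ∈ X, list the open sets U ∈ τ with x ∈ U, then check whether U ∩ (A ∖ {x}) ≠ ∅ for every such U.
  x = ε: opens ∋ x are {ε, η}, {ε, η, θ}, {ε, ζ, η, θ}, {ε, ζ, η, θ, ι}; each meets A ∖ {ε}, so x IS a limit point.
  x = ζ: open {ζ, θ} ∋ x has {ζ, θ} ∩ (A ∖ {ζ}) = ∅, so x is NOT a limit point.
  x = η: open {η} ∋ x has {η} ∩ (A ∖ {η}) = ∅, so x is NOT a limit point.
  x = θ: open {θ} ∋ x has {θ} ∩ (A ∖ {θ}) = ∅, so x is NOT a limit point.
  x = ι: open {ζ, θ, ι} ∋ x has {ζ, θ, ι} ∩ (A ∖ {ι}) = ∅, so x is NOT a limit point.
Collecting: A' = {ε}.


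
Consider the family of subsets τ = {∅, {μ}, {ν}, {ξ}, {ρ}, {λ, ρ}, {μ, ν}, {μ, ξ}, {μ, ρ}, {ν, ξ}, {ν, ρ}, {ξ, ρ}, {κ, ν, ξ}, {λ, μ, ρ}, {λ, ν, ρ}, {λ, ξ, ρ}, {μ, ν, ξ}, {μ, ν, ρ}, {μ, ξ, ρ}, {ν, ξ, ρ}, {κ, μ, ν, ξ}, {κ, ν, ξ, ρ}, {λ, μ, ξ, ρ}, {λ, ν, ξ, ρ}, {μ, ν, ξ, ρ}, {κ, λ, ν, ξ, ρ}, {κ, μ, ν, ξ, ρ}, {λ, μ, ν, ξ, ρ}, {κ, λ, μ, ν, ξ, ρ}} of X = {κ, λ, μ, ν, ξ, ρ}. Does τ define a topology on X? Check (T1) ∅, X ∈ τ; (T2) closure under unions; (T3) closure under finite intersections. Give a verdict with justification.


τ is NOT a topology on X.

Axiom (T1): ∅ ∈ τ? Yes; X ∈ τ? Yes.
Axiom (T2/T3): check pairwise unions and intersections of members of τ.
Counterexample for (T2): {μ} ∪ {λ, ν, ρ} = {λ, μ, ν, ρ} ∉ τ. Therefore τ is NOT a topology.


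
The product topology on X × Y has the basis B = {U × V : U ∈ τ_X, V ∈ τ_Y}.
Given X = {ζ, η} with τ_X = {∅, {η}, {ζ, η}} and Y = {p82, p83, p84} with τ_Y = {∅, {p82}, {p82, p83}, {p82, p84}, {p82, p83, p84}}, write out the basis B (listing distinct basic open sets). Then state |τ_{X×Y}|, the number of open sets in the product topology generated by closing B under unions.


Basis B = {∅ × ∅, {η} × {p82}, {ζ, η} × {p82}, {η} × {p82, p83}, {η} × {p82, p84}, {η} × {p82, p83, p84}, {ζ, η} × {p82, p83}, {ζ, η} × {p82, p84}, {ζ, η} × {p82, p83, p84}}; |τ_{X×Y}| = 14.

Enumerate products U × V with U ∈ τ_X, V ∈ τ_Y (deduplicated):
  ∅ × ∅ = {} (∅)
  {η} × {p82} = {(η,p82)}
  {ζ, η} × {p82} = {(ζ,p82), (η,p82)}
  {η} × {p82, p83} = {(η,p82), (η,p83)}
  {η} × {p82, p84} = {(η,p82), (η,p84)}
  {η} × {p82, p83, p84} = {(η,p82), (η,p83), (η,p84)}
  {ζ, η} × {p82, p83} = {(ζ,p82), (ζ,p83), (η,p82), (η,p83)}
  {ζ, η} × {p82, p84} = {(ζ,p82), (ζ,p84), (η,p82), (η,p84)}
  {ζ, η} × {p82, p83, p84} = {(ζ,p82), (ζ,p83), (ζ,p84), (η,p82), (η,p83), (η,p84)}
These 9 distinct sets form the basis B.
Close under arbitrary unions to get τ_{X×Y}; counting gives |τ_{X×Y}| = 14.


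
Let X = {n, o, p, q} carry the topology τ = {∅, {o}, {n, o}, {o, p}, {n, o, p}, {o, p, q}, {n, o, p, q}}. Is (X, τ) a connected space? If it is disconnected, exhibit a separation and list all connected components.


(X, τ) is connected.

Find clopen sets (U ∈ τ with X ∖ U ∈ τ):
  U = ∅, X ∖ U = {n, o, p, q} — both open, so U is clopen.
  U = {n, o, p, q}, X ∖ U = ∅ — both open, so U is clopen.
Only trivial clopens (∅ and X) exist, so (X, τ) is connected.
Compute connected components by grouping points that agree on all clopens:
  component: {n, o, p, q}


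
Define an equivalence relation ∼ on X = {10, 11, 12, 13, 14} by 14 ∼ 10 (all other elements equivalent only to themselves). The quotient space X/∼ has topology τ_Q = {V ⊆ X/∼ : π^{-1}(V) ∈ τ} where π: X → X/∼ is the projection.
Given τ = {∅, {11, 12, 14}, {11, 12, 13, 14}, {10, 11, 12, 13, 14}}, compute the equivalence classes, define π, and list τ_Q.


X/∼ = {[10=14], [11], [12], [13]}; |τ_Q| = 2.

Equivalence classes: [10=14], [11], [12], [13].
Quotient map π: X → X/∼ sends 10 ↦ [10=14], 11 ↦ [11], 12 ↦ [12], 13 ↦ [13], 14 ↦ [10=14].
For each subset V ⊆ X/∼, compute π^{-1}(V) ⊆ X and check whether π^{-1}(V) ∈ τ. V is open in τ_Q iff π^{-1}(V) ∈ τ.
  V = {}: π^{-1}(V) = ∅ ∈ τ ✓.
  V = {[10=14]}: π^{-1}(V) = {10, 14} ∉ τ ✗.
  V = {[11]}: π^{-1}(V) = {11} ∉ τ ✗.
  V = {[10=14], [11]}: π^{-1}(V) = {10, 11, 14} ∉ τ ✗.
  V = {[12]}: π^{-1}(V) = {12} ∉ τ ✗.
  V = {[10=14], [12]}: π^{-1}(V) = {10, 12, 14} ∉ τ ✗.
  V = {[11], [12]}: π^{-1}(V) = {11, 12} ∉ τ ✗.
  V = {[10=14], [11], [12]}: π^{-1}(V) = {10, 11, 12, 14} ∉ τ ✗.
  V = {[13]}: π^{-1}(V) = {13} ∉ τ ✗.
  V = {[10=14], [13]}: π^{-1}(V) = {10, 13, 14} ∉ τ ✗.
  V = {[11], [13]}: π^{-1}(V) = {11, 13} ∉ τ ✗.
  V = {[10=14], [11], [13]}: π^{-1}(V) = {10, 11, 13, 14} ∉ τ ✗.
  V = {[12], [13]}: π^{-1}(V) = {12, 13} ∉ τ ✗.
  V = {[10=14], [12], [13]}: π^{-1}(V) = {10, 12, 13, 14} ∉ τ ✗.
  V = {[11], [12], [13]}: π^{-1}(V) = {11, 12, 13} ∉ τ ✗.
  V = {[10=14], [11], [12], [13]}: π^{-1}(V) = {10, 11, 12, 13, 14} ∈ τ ✓.
Open sets in the quotient: τ_Q = {{}, {[10=14], [11], [12], [13]}} (2 elements).


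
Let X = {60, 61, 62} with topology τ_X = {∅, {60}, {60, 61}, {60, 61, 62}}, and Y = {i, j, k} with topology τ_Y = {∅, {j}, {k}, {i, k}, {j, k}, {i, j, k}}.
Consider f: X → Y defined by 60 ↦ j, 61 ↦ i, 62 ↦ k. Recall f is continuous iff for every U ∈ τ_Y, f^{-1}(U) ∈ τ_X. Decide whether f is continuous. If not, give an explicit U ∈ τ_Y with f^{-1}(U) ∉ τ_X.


f is NOT continuous.

Compute f^{-1}(U) for each U ∈ τ_Y:
  U = ∅: f^{-1}(U) = ∅ ∈ τ_X ✓.
  U = {j}: f^{-1}(U) = {60} ∈ τ_X ✓.
  U = {k}: f^{-1}(U) = {62} ∉ τ_X ✗.
  U = {i, k}: f^{-1}(U) = {61, 62} ∉ τ_X ✗.
  U = {j, k}: f^{-1}(U) = {60, 62} ∉ τ_X ✗.
  U = {i, j, k}: f^{-1}(U) = {60, 61, 62} ∈ τ_X ✓.
Found U = {k} with f^{-1}(U) = {62} not in τ_X. Therefore f is NOT continuous.


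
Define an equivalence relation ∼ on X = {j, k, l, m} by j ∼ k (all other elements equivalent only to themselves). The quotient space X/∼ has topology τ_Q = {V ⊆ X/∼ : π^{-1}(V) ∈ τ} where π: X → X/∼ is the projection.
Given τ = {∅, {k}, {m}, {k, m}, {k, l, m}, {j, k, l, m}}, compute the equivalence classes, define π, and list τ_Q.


X/∼ = {[j=k], [l], [m]}; |τ_Q| = 3.

Equivalence classes: [j=k], [l], [m].
Quotient map π: X → X/∼ sends j ↦ [j=k], k ↦ [j=k], l ↦ [l], m ↦ [m].
For each subset V ⊆ X/∼, compute π^{-1}(V) ⊆ X and check whether π^{-1}(V) ∈ τ. V is open in τ_Q iff π^{-1}(V) ∈ τ.
  V = {}: π^{-1}(V) = ∅ ∈ τ ✓.
  V = {[j=k]}: π^{-1}(V) = {j, k} ∉ τ ✗.
  V = {[l]}: π^{-1}(V) = {l} ∉ τ ✗.
  V = {[j=k], [l]}: π^{-1}(V) = {j, k, l} ∉ τ ✗.
  V = {[m]}: π^{-1}(V) = {m} ∈ τ ✓.
  V = {[j=k], [m]}: π^{-1}(V) = {j, k, m} ∉ τ ✗.
  V = {[l], [m]}: π^{-1}(V) = {l, m} ∉ τ ✗.
  V = {[j=k], [l], [m]}: π^{-1}(V) = {j, k, l, m} ∈ τ ✓.
Open sets in the quotient: τ_Q = {{}, {[m]}, {[j=k], [l], [m]}} (3 elements).


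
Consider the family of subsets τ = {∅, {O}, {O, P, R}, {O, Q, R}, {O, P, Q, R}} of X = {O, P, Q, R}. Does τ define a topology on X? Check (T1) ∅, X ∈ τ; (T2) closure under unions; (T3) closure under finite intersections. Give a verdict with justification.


τ is NOT a topology on X.

Axiom (T1): ∅ ∈ τ? Yes; X ∈ τ? Yes.
Axiom (T2/T3): check pairwise unions and intersections of members of τ.
Counterexample for (T3): {O, P, R} ∩ {O, Q, R} = {O, R} ∉ τ. Therefore τ is NOT a topology.
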